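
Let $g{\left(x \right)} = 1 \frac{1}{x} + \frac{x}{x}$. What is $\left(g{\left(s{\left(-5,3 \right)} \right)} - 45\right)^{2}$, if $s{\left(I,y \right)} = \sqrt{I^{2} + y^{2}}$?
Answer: $\frac{65825}{34} - \frac{44 \sqrt{34}}{17} \approx 1920.9$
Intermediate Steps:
$g{\left(x \right)} = 1 + \frac{1}{x}$ ($g{\left(x \right)} = \frac{1}{x} + 1 = 1 + \frac{1}{x}$)
$\left(g{\left(s{\left(-5,3 \right)} \right)} - 45\right)^{2} = \left(\frac{1 + \sqrt{\left(-5\right)^{2} + 3^{2}}}{\sqrt{\left(-5\right)^{2} + 3^{2}}} - 45\right)^{2} = \left(\frac{1 + \sqrt{25 + 9}}{\sqrt{25 + 9}} - 45\right)^{2} = \left(\frac{1 + \sqrt{34}}{\sqrt{34}} - 45\right)^{2} = \left(\frac{\sqrt{34}}{34} \left(1 + \sqrt{34}\right) - 45\right)^{2} = \left(\frac{\sqrt{34} \left(1 + \sqrt{34}\right)}{34} - 45\right)^{2} = \left(-45 + \frac{\sqrt{34} \left(1 + \sqrt{34}\right)}{34}\right)^{2}$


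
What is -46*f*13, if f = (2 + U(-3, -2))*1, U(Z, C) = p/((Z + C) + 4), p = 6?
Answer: 2392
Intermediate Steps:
U(Z, C) = 6/(4 + C + Z) (U(Z, C) = 6/((Z + C) + 4) = 6/((C + Z) + 4) = 6/(4 + C + Z))
f = -4 (f = (2 + 6/(4 - 2 - 3))*1 = (2 + 6/(-1))*1 = (2 + 6*(-1))*1 = (2 - 6)*1 = -4*1 = -4)
-46*f*13 = -46*(-4)*13 = -(-184)*13 = -1*(-2392) = 2392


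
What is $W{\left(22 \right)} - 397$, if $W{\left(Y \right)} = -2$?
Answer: $-399$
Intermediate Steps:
$W{\left(22 \right)} - 397 = -2 - 397 = -399$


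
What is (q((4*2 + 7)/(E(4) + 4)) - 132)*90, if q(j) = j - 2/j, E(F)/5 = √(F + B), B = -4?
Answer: -23181/2 ≈ -11591.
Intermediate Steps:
E(F) = 5*√(-4 + F) (E(F) = 5*√(F - 4) = 5*√(-4 + F))
(q((4*2 + 7)/(E(4) + 4)) - 132)*90 = (((4*2 + 7)/(5*√(-4 + 4) + 4) - 2*(5*√(-4 + 4) + 4)/(4*2 + 7)) - 132)*90 = (((8 + 7)/(5*√0 + 4) - 2*(5*√0 + 4)/(8 + 7)) - 132)*90 = ((15/(5*0 + 4) - 2/(15/(5*0 + 4))) - 132)*90 = ((15/(0 + 4) - 2/(15/(0 + 4))) - 132)*90 = ((15/4 - 2/(15/4)) - 132)*90 = ((15*(¼) - 2/(15*(¼))) - 132)*90 = ((15/4 - 2/15/4) - 132)*90 = ((15/4 - 2*4/15) - 132)*90 = ((15/4 - 8/15) - 132)*90 = (193/60 - 132)*90 = -7727/60*90 = -23181/2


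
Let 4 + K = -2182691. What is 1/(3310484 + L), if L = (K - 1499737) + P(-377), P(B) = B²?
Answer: -1/229819 ≈ -4.3512e-6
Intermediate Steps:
K = -2182695 (K = -4 - 2182691 = -2182695)
L = -3540303 (L = (-2182695 - 1499737) + (-377)² = -3682432 + 142129 = -3540303)
1/(3310484 + L) = 1/(3310484 - 3540303) = 1/(-229819) = -1/229819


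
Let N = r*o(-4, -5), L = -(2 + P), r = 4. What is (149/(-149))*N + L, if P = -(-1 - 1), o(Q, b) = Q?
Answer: 12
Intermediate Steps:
P = 2 (P = -1*(-2) = 2)
L = -4 (L = -(2 + 2) = -1*4 = -4)
N = -16 (N = 4*(-4) = -16)
(149/(-149))*N + L = (149/(-149))*(-16) - 4 = (149*(-1/149))*(-16) - 4 = -1*(-16) - 4 = 16 - 4 = 12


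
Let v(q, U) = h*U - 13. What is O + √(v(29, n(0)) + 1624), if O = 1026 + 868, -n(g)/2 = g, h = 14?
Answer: 1894 + 3*√179 ≈ 1934.1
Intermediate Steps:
n(g) = -2*g
v(q, U) = -13 + 14*U (v(q, U) = 14*U - 13 = -13 + 14*U)
O = 1894
O + √(v(29, n(0)) + 1624) = 1894 + √((-13 + 14*(-2*0)) + 1624) = 1894 + √((-13 + 14*0) + 1624) = 1894 + √((-13 + 0) + 1624) = 1894 + √(-13 + 1624) = 1894 + √1611 = 1894 + 3*√179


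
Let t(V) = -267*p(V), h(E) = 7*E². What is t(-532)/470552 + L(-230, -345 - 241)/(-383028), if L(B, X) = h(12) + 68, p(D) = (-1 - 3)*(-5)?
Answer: -159480217/11264661966 ≈ -0.014158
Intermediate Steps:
p(D) = 20 (p(D) = -4*(-5) = 20)
L(B, X) = 1076 (L(B, X) = 7*12² + 68 = 7*144 + 68 = 1008 + 68 = 1076)
t(V) = -5340 (t(V) = -267*20 = -5340)
t(-532)/470552 + L(-230, -345 - 241)/(-383028) = -5340/470552 + 1076/(-383028) = -5340*1/470552 + 1076*(-1/383028) = -1335/117638 - 269/95757 = -159480217/11264661966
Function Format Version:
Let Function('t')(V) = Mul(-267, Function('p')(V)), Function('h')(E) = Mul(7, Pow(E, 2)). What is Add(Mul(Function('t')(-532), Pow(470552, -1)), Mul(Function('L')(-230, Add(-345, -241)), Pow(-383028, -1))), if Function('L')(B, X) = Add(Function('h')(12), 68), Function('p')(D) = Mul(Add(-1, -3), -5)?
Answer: Rational(-159480217, 11264661966) ≈ -0.014158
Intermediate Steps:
Function('p')(D) = 20 (Function('p')(D) = Mul(-4, -5) = 20)
Function('L')(B, X) = 1076 (Function('L')(B, X) = Add(Mul(7, Pow(12, 2)), 68) = Add(Mul(7, 144), 68) = Add(1008, 68) = 1076)
Function('t')(V) = -5340 (Function('t')(V) = Mul(-267, 20) = -5340)
Add(Mul(Function('t')(-532), Pow(470552, -1)), Mul(Function('L')(-230, Add(-345, -241)), Pow(-383028, -1))) = Add(Mul(-5340, Pow(470552, -1)), Mul(1076, Pow(-383028, -1))) = Add(Mul(-5340, Rational(1, 470552)), Mul(1076, Rational(-1, 383028))) = Add(Rational(-1335, 117638), Rational(-269, 95757)) = Rational(-159480217, 11264661966)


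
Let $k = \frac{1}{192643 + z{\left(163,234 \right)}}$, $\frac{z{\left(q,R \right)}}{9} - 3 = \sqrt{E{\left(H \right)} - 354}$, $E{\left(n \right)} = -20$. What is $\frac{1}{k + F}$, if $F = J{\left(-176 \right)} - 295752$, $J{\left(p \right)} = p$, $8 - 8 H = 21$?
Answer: $\frac{- 9 \sqrt{374} + 192670 i}{- 57016447759 i + 2663352 \sqrt{374}} \approx -3.3792 \cdot 10^{-6}$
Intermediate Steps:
$H = - \frac{13}{8}$ ($H = 1 - \frac{21}{8} = - \frac{13}{8} \approx -1.625$)
$z{\left(q,R \right)} = 27 + 9 i \sqrt{374}$ ($z{\left(q,R \right)} = 27 + 9 \sqrt{-20 - 354} = 27 + 9 \sqrt{-374} = 27 + 9 i \sqrt{374}$)
$F = -295928$ ($F = -176 - 295752 = -295928$)
$k = \frac{1}{192670 + 9 i \sqrt{374}}$ ($k = \frac{1}{192643 + \left(27 + 9 i \sqrt{374}\right)} = \frac{1}{192670 + 9 i \sqrt{374}} \approx 5.1902 \cdot 10^{-6} - 4.69 \cdot 10^{-9} i$)
$\frac{1}{k + F} = \frac{1}{\left(\frac{96335}{18560879597} - \frac{9 i \sqrt{374}}{37121759194}\right) - 295928} = \frac{1}{- \frac{5492683977284681}{18560879597} - \frac{9 i \sqrt{374}}{37121759194}}$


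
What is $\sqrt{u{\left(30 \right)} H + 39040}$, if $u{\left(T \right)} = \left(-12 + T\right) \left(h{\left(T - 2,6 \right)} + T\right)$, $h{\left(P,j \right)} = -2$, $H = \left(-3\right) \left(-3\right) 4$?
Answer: $4 \sqrt{3574} \approx 239.13$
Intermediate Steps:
$H = 36$ ($H = 9 \cdot 4 = 36$)
$u{\left(T \right)} = \left(-12 + T\right) \left(-2 + T\right)$
$\sqrt{u{\left(30 \right)} H + 39040} = \sqrt{\left(24 + 30^{2} - 420\right) 36 + 39040} = \sqrt{\left(24 + 900 - 420\right) 36 + 39040} = \sqrt{504 \cdot 36 + 39040} = \sqrt{18144 + 39040} = \sqrt{57184} = 4 \sqrt{3574}$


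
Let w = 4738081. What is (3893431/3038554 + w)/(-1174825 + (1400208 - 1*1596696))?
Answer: -14396918868305/4166808601402 ≈ -3.4551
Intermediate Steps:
(3893431/3038554 + w)/(-1174825 + (1400208 - 1*1596696)) = (3893431/3038554 + 4738081)/(-1174825 + (1400208 - 1*1596696)) = (3893431*(1/3038554) + 4738081)/(-1174825 + (1400208 - 1596696)) = (3893431/3038554 + 4738081)/(-1174825 - 196488) = (14396918868305/3038554)/(-1371313) = (14396918868305/3038554)*(-1/1371313) = -14396918868305/4166808601402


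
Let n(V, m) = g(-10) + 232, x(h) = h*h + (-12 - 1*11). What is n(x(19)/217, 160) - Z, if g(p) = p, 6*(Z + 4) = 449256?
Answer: -74650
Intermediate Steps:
Z = 74872 (Z = -4 + (1/6)*449256 = -4 + 74876 = 74872)
x(h) = -23 + h**2 (x(h) = h**2 + (-12 - 11) = h**2 - 23 = -23 + h**2)
n(V, m) = 222 (n(V, m) = -10 + 232 = 222)
n(x(19)/217, 160) - Z = 222 - 1*74872 = 222 - 74872 = -74650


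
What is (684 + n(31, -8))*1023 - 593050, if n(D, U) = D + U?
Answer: 130211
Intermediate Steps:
(684 + n(31, -8))*1023 - 593050 = (684 + (31 - 8))*1023 - 593050 = (684 + 23)*1023 - 593050 = 707*1023 - 593050 = 723261 - 593050 = 130211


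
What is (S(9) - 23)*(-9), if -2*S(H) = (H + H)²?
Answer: 1665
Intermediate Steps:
S(H) = -2*H² (S(H) = -(H + H)²/2 = -4*H²/2 = -2*H²)
(S(9) - 23)*(-9) = (-2*9² - 23)*(-9) = (-2*81 - 23)*(-9) = (-162 - 23)*(-9) = -185*(-9) = 1665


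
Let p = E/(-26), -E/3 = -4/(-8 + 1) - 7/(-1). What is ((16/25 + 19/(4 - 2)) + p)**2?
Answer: 627803136/5175625 ≈ 121.30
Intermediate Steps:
E = -159/7 (E = -3*(-4/(-8 + 1) - 7/(-1)) = -3*(-4/(-7) - 7*(-1)) = -3*(-4*(-1/7) + 7) = -3*(4/7 + 7) = -3*53/7 = -159/7 ≈ -22.714)
p = 159/182 (p = -159/7/(-26) = -159/7*(-1/26) = 159/182 ≈ 0.87363)
((16/25 + 19/(4 - 2)) + p)**2 = ((16/25 + 19/(4 - 2)) + 159/182)**2 = ((16*(1/25) + 19/2) + 159/182)**2 = ((16/25 + 19*(1/2)) + 159/182)**2 = ((16/25 + 19/2) + 159/182)**2 = (507/50 + 159/182)**2 = (25056/2275)**2 = 627803136/5175625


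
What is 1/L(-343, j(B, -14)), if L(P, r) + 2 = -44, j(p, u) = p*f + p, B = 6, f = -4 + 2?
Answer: -1/46 ≈ -0.021739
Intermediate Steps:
f = -2
j(p, u) = -p (j(p, u) = p*(-2) + p = -2*p + p = -p)
L(P, r) = -46 (L(P, r) = -2 - 44 = -46)
1/L(-343, j(B, -14)) = 1/(-46) = -1/46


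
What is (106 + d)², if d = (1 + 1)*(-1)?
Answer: 10816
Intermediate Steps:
d = -2 (d = 2*(-1) = -2)
(106 + d)² = (106 - 2)² = 104² = 10816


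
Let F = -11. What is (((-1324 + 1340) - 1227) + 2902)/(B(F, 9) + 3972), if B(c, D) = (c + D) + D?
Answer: 1691/3979 ≈ 0.42498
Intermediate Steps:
B(c, D) = c + 2*D (B(c, D) = (D + c) + D = c + 2*D)
(((-1324 + 1340) - 1227) + 2902)/(B(F, 9) + 3972) = (((-1324 + 1340) - 1227) + 2902)/((-11 + 2*9) + 3972) = ((16 - 1227) + 2902)/((-11 + 18) + 3972) = (-1211 + 2902)/(7 + 3972) = 1691/3979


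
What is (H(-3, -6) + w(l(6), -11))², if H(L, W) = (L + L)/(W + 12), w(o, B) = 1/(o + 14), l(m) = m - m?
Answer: 169/196 ≈ 0.86224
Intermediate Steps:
l(m) = 0
w(o, B) = 1/(14 + o)
H(L, W) = 2*L/(12 + W) (H(L, W) = (2*L)/(12 + W) = 2*L/(12 + W))
(H(-3, -6) + w(l(6), -11))² = (2*(-3)/(12 - 6) + 1/(14 + 0))² = (2*(-3)/6 + 1/14)² = (2*(-3)*(⅙) + 1/14)² = (-1 + 1/14)² = (-13/14)² = 169/196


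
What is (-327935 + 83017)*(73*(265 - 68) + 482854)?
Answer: -121781801730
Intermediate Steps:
(-327935 + 83017)*(73*(265 - 68) + 482854) = -244918*(73*197 + 482854) = -244918*(14381 + 482854) = -244918*497235 = -121781801730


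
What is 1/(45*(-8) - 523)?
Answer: -1/883 ≈ -0.0011325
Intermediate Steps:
1/(45*(-8) - 523) = 1/(-360 - 523) = 1/(-883) = -1/883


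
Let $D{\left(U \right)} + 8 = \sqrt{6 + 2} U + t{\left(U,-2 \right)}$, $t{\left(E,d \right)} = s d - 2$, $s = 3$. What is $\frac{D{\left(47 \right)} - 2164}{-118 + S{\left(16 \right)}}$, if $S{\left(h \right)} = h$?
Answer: $\frac{1090}{51} - \frac{47 \sqrt{2}}{51} \approx 20.069$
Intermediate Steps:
$t{\left(E,d \right)} = -2 + 3 d$ ($t{\left(E,d \right)} = 3 d - 2 = -2 + 3 d$)
$D{\left(U \right)} = -16 + 2 U \sqrt{2}$ ($D{\left(U \right)} = -8 + \left(\sqrt{6 + 2} U + \left(-2 + 3 \left(-2\right)\right)\right) = -8 + \left(\sqrt{8} U - 8\right) = -8 + \left(2 \sqrt{2} U - 8\right) = -8 + \left(2 U \sqrt{2} - 8\right) = -8 + \left(-8 + 2 U \sqrt{2}\right) = -16 + 2 U \sqrt{2}$)
$\frac{D{\left(47 \right)} - 2164}{-118 + S{\left(16 \right)}} = \frac{\left(-16 + 2 \cdot 47 \sqrt{2}\right) - 2164}{-118 + 16} = \frac{\left(-16 + 94 \sqrt{2}\right) - 2164}{-102} = \left(-2180 + 94 \sqrt{2}\right) \left(- \frac{1}{102}\right) = \frac{1090}{51} - \frac{47 \sqrt{2}}{51}$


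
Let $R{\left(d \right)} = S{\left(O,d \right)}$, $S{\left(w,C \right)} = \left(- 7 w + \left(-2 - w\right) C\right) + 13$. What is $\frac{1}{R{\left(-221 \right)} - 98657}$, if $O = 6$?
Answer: $- \frac{1}{96918} \approx -1.0318 \cdot 10^{-5}$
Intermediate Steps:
$S{\left(w,C \right)} = 13 - 7 w + C \left(-2 - w\right)$ ($S{\left(w,C \right)} = \left(- 7 w + C \left(-2 - w\right)\right) + 13 = 13 - 7 w + C \left(-2 - w\right)$)
$R{\left(d \right)} = -29 - 8 d$ ($R{\left(d \right)} = 13 - 42 - 2 d - d 6 = 13 - 42 - 2 d - 6 d = -29 - 8 d$)
$\frac{1}{R{\left(-221 \right)} - 98657} = \frac{1}{\left(-29 - -1768\right) - 98657} = \frac{1}{\left(-29 + 1768\right) - 98657} = \frac{1}{1739 - 98657} = \frac{1}{-96918} = - \frac{1}{96918}$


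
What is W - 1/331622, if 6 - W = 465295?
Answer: -154300068759/331622 ≈ -4.6529e+5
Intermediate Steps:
W = -465289 (W = 6 - 1*465295 = 6 - 465295 = -465289)
W - 1/331622 = -465289 - 1/331622 = -154300068759/331622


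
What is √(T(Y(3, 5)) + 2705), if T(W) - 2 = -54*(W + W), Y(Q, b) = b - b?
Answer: √2707 ≈ 52.029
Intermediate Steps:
Y(Q, b) = 0
T(W) = 2 - 108*W (T(W) = 2 - 54*(W + W) = 2 - 108*W)
√(T(Y(3, 5)) + 2705) = √((2 - 108*0) + 2705) = √((2 + 0) + 2705) = √(2 + 2705) = √2707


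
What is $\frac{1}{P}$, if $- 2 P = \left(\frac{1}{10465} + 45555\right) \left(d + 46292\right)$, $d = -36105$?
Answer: $- \frac{10465}{2428239922606} \approx -4.3097 \cdot 10^{-9}$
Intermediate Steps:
$P = - \frac{2428239922606}{10465}$ ($P = - \frac{\left(\frac{1}{10465} + 45555\right) \left(-36105 + 46292\right)}{2} = - \frac{\left(\frac{1}{10465} + 45555\right) 10187}{2} = - \frac{\frac{476733076}{10465} \cdot 10187}{2} = \left(- \frac{1}{2}\right) \frac{4856479845212}{10465} = - \frac{2428239922606}{10465} \approx -2.3203 \cdot 10^{8}$)
$\frac{1}{P} = \frac{1}{- \frac{2428239922606}{10465}} = - \frac{10465}{2428239922606}$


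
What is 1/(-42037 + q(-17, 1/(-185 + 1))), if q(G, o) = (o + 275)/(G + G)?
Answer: -6256/263034071 ≈ -2.3784e-5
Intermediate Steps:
q(G, o) = (275 + o)/(2*G) (q(G, o) = (275 + o)/((2*G)) = (275 + o)*(1/(2*G)) = (275 + o)/(2*G))
1/(-42037 + q(-17, 1/(-185 + 1))) = 1/(-42037 + (½)*(275 + 1/(-185 + 1))/(-17)) = 1/(-42037 + (½)*(-1/17)*(275 + 1/(-184))) = 1/(-42037 + (½)*(-1/17)*(275 - 1/184)) = 1/(-42037 + (½)*(-1/17)*(50599/184)) = 1/(-42037 - 50599/6256) = 1/(-263034071/6256) = -6256/263034071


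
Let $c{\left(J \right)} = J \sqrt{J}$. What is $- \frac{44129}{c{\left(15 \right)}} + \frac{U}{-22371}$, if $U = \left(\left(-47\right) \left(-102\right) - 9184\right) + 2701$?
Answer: $\frac{563}{7457} - \frac{44129 \sqrt{15}}{225} \approx -759.53$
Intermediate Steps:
$c{\left(J \right)} = J^{\frac{3}{2}}$
$U = -1689$ ($U = \left(4794 - 9184\right) + 2701 = -4390 + 2701 = -1689$)
$- \frac{44129}{c{\left(15 \right)}} + \frac{U}{-22371} = - \frac{44129}{15^{\frac{3}{2}}} - \frac{1689}{-22371} = - \frac{44129}{15 \sqrt{15}} - - \frac{563}{7457} = - 44129 \frac{\sqrt{15}}{225} + \frac{563}{7457} = - \frac{44129 \sqrt{15}}{225} + \frac{563}{7457} = \frac{563}{7457} - \frac{44129 \sqrt{15}}{225}$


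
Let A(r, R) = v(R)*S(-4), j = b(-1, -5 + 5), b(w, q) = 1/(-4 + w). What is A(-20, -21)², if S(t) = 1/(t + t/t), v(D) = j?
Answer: 1/225 ≈ 0.0044444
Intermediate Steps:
j = -⅕ (j = 1/(-4 - 1) = 1/(-5) = -⅕ ≈ -0.20000)
v(D) = -⅕
S(t) = 1/(1 + t) (S(t) = 1/(t + 1) = 1/(1 + t))
A(r, R) = 1/15 (A(r, R) = -1/(5*(1 - 4)) = -⅕/(-3) = -⅕*(-⅓) = 1/15)
A(-20, -21)² = (1/15)² = 1/225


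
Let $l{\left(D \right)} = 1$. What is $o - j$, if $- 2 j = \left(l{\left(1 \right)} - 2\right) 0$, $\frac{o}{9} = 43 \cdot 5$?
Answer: $1935$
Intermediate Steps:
$o = 1935$ ($o = 9 \cdot 43 \cdot 5 = 9 \cdot 215 = 1935$)
$j = 0$ ($j = - \frac{\left(1 - 2\right) 0}{2} = - \frac{\left(-1\right) 0}{2} = \left(- \frac{1}{2}\right) 0 = 0$)
$o - j = 1935 - 0 = 1935 + 0 = 1935$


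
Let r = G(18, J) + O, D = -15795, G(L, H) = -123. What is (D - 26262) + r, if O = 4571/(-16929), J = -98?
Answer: -714069791/16929 ≈ -42180.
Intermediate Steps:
O = -4571/16929 (O = 4571*(-1/16929) = -4571/16929 ≈ -0.27001)
r = -2086838/16929 (r = -123 - 4571/16929 = -2086838/16929 ≈ -123.27)
(D - 26262) + r = (-15795 - 26262) - 2086838/16929 = -42057 - 2086838/16929 = -714069791/16929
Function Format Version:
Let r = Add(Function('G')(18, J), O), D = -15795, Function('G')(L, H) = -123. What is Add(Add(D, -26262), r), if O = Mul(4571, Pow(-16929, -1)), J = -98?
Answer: Rational(-714069791, 16929) ≈ -42180.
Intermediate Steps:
O = Rational(-4571, 16929) (O = Mul(4571, Rational(-1, 16929)) = Rational(-4571, 16929) ≈ -0.27001)
r = Rational(-2086838, 16929) (r = Add(-123, Rational(-4571, 16929)) = Rational(-2086838, 16929) ≈ -123.27)
Add(Add(D, -26262), r) = Add(Add(-15795, -26262), Rational(-2086838, 16929)) = Add(-42057, Rational(-2086838, 16929)) = Rational(-714069791, 16929)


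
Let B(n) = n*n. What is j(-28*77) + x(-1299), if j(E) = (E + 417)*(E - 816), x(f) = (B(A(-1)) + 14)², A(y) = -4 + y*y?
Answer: 5168837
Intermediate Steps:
A(y) = -4 + y²
B(n) = n²
x(f) = 529 (x(f) = ((-4 + (-1)²)² + 14)² = ((-4 + 1)² + 14)² = ((-3)² + 14)² = (9 + 14)² = 23² = 529)
j(E) = (-816 + E)*(417 + E) (j(E) = (417 + E)*(-816 + E) = (-816 + E)*(417 + E))
j(-28*77) + x(-1299) = (-340272 + (-28*77)² - (-11172)*77) + 529 = (-340272 + (-2156)² - 399*(-2156)) + 529 = (-340272 + 4648336 + 860244) + 529 = 5168308 + 529 = 5168837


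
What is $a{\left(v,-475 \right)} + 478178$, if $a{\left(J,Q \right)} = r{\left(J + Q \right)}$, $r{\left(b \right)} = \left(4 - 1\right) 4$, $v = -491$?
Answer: $478190$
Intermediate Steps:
$r{\left(b \right)} = 12$ ($r{\left(b \right)} = 3 \cdot 4 = 12$)
$a{\left(J,Q \right)} = 12$
$a{\left(v,-475 \right)} + 478178 = 12 + 478178 = 478190$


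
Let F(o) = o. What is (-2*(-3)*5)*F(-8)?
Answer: -240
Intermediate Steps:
(-2*(-3)*5)*F(-8) = (-2*(-3)*5)*(-8) = (6*5)*(-8) = 30*(-8) = -240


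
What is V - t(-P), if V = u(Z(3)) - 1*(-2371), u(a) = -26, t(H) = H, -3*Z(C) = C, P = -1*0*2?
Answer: 2345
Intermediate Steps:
P = 0 (P = 0*2 = 0)
Z(C) = -C/3
V = 2345 (V = -26 - 1*(-2371) = -26 + 2371 = 2345)
V - t(-P) = 2345 - (-1)*0 = 2345 - 1*0 = 2345 + 0 = 2345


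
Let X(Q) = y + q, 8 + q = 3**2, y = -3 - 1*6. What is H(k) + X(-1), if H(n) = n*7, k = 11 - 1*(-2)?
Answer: 83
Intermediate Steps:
k = 13 (k = 11 + 2 = 13)
y = -9 (y = -3 - 6 = -9)
q = 1 (q = -8 + 3**2 = -8 + 9 = 1)
X(Q) = -8 (X(Q) = -9 + 1 = -8)
H(n) = 7*n
H(k) + X(-1) = 7*13 - 8 = 91 - 8 = 83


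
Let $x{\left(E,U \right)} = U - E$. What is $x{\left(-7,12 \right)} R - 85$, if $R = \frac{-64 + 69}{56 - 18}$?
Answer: $- \frac{165}{2} \approx -82.5$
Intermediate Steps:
$R = \frac{5}{38} \approx 0.13158$
$x{\left(-7,12 \right)} R - 85 = \left(12 - -7\right) \frac{5}{38} - 85 = \left(12 + 7\right) \frac{5}{38} - 85 = 19 \cdot \frac{5}{38} - 85 = \frac{5}{2} - 85 = - \frac{165}{2}$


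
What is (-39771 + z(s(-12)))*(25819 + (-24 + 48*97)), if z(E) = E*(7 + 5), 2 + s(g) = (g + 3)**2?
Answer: -1182199173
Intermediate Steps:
s(g) = -2 + (3 + g)**2 (s(g) = -2 + (g + 3)**2 = -2 + (3 + g)**2)
z(E) = 12*E (z(E) = E*12 = 12*E)
(-39771 + z(s(-12)))*(25819 + (-24 + 48*97)) = (-39771 + 12*(-2 + (3 - 12)**2))*(25819 + (-24 + 48*97)) = (-39771 + 12*(-2 + (-9)**2))*(25819 + (-24 + 4656)) = (-39771 + 12*(-2 + 81))*(25819 + 4632) = (-39771 + 12*79)*30451 = (-39771 + 948)*30451 = -38823*30451 = -1182199173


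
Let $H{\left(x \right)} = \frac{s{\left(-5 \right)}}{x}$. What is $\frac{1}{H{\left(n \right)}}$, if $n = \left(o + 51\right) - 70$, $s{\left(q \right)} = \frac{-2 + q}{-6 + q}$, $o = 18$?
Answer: $- \frac{11}{7} \approx -1.5714$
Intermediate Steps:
$s{\left(q \right)} = \frac{-2 + q}{-6 + q}$
$n = -1$ ($n = \left(18 + 51\right) - 70 = 69 - 70 = -1$)
$H{\left(x \right)} = \frac{7}{11 x}$ ($H{\left(x \right)} = \frac{\frac{1}{-6 - 5} \left(-2 - 5\right)}{x} = \frac{\frac{1}{-11} \left(-7\right)}{x} = \frac{\left(- \frac{1}{11}\right) \left(-7\right)}{x} = \frac{7}{11 x}$)
$\frac{1}{H{\left(n \right)}} = \frac{1}{\frac{7}{11} \frac{1}{-1}} = \frac{1}{\frac{7}{11} \left(-1\right)} = \frac{1}{- \frac{7}{11}} = - \frac{11}{7}$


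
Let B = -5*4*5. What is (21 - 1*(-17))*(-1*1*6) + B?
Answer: -328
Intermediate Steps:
B = -100 (B = -20*5 = -100)
(21 - 1*(-17))*(-1*1*6) + B = (21 - 1*(-17))*(-1*1*6) - 100 = (21 + 17)*(-1*6) - 100 = 38*(-6) - 100 = -228 - 100 = -328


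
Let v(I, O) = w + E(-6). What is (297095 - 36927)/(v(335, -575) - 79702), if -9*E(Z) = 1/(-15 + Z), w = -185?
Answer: -24585876/7549321 ≈ -3.2567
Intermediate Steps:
E(Z) = -1/(9*(-15 + Z))
v(I, O) = -34964/189 (v(I, O) = -185 - 1/(-135 + 9*(-6)) = -185 - 1/(-135 - 54) = -185 - 1/(-189) = -185 - 1*(-1/189) = -185 + 1/189 = -34964/189)
(297095 - 36927)/(v(335, -575) - 79702) = (297095 - 36927)/(-34964/189 - 79702) = 260168/(-15098642/189) = 260168*(-189/15098642) = -24585876/7549321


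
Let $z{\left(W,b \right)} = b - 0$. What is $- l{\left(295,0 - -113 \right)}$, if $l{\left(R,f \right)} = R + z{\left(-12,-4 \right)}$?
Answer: $-291$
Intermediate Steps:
$z{\left(W,b \right)} = b$ ($z{\left(W,b \right)} = b + 0 = b$)
$l{\left(R,f \right)} = -4 + R$ ($l{\left(R,f \right)} = R - 4 = -4 + R$)
$- l{\left(295,0 - -113 \right)} = - (-4 + 295) = \left(-1\right) 291 = -291$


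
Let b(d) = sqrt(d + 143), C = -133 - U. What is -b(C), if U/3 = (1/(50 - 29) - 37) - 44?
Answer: -sqrt(12390)/7 ≈ -15.901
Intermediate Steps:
U = -1700/7 (U = 3*((1/(50 - 29) - 37) - 44) = 3*((1/21 - 37) - 44) = 3*(-776/21 - 44) = 3*(-1700/21) = -1700/7 ≈ -242.86)
C = 769/7 (C = -133 - 1*(-1700/7) = -133 + 1700/7 = 769/7 ≈ 109.86)
b(d) = sqrt(143 + d)
-b(C) = -sqrt(143 + 769/7) = -sqrt(1770/7) = -sqrt(12390)/7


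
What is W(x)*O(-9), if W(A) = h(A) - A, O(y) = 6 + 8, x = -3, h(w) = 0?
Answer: 42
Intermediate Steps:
O(y) = 14
W(A) = -A (W(A) = 0 - A = -A)
W(x)*O(-9) = -1*(-3)*14 = 3*14 = 42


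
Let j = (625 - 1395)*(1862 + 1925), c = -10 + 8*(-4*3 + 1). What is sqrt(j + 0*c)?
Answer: 7*I*sqrt(59510) ≈ 1707.6*I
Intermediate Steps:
c = -98 (c = -10 + 8*(-12 + 1) = -10 + 8*(-11) = -10 - 88 = -98)
j = -2915990 (j = -770*3787 = -2915990)
sqrt(j + 0*c) = sqrt(-2915990 + 0*(-98)) = sqrt(-2915990 + 0) = sqrt(-2915990) = 7*I*sqrt(59510)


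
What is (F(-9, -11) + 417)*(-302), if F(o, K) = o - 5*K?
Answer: -139826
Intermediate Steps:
(F(-9, -11) + 417)*(-302) = ((-9 - 5*(-11)) + 417)*(-302) = ((-9 + 55) + 417)*(-302) = (46 + 417)*(-302) = 463*(-302) = -139826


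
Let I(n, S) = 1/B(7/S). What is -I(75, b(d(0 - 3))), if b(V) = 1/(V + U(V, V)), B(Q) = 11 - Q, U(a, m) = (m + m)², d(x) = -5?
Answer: 1/654 ≈ 0.0015291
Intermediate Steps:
U(a, m) = 4*m² (U(a, m) = (2*m)² = 4*m²)
b(V) = 1/(V + 4*V²)
I(n, S) = 1/(11 - 7/S)
-I(75, b(d(0 - 3))) = -1/((-5)*(1 + 4*(-5)))/(-7 + 11*(1/((-5)*(1 + 4*(-5))))) = -(-1/(5*(1 - 20)))/(-7 + 11*(-1/(5*(1 - 20)))) = -(-⅕/(-19))/(-7 + 11*(-⅕/(-19))) = -(-⅕*(-1/19))/(-7 + 11*(-⅕*(-1/19))) = -1/(95*(-7 + 11*(1/95))) = -1/(95*(-7 + 11/95)) = -1/(95*(-654/95)) = -(-95)/(95*654) = -1*(-1/654) = 1/654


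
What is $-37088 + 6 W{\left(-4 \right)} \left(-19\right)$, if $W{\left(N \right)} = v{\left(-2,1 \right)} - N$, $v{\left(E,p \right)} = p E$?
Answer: $-37316$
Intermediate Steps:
$v{\left(E,p \right)} = E p$
$W{\left(N \right)} = -2 - N$ ($W{\left(N \right)} = \left(-2\right) 1 - N = -2 - N$)
$-37088 + 6 W{\left(-4 \right)} \left(-19\right) = -37088 + 6 \left(-2 - -4\right) \left(-19\right) = -37088 + 6 \left(-2 + 4\right) \left(-19\right) = -37088 + 6 \cdot 2 \left(-19\right) = -37088 + 12 \left(-19\right) = -37088 - 228 = -37316$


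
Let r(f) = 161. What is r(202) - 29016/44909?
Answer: 7201333/44909 ≈ 160.35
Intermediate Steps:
r(202) - 29016/44909 = 161 - 29016/44909 = 7201333/44909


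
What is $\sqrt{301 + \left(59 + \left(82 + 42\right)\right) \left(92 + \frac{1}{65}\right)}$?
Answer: $\frac{2 \sqrt{18103930}}{65} \approx 130.92$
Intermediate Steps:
$\sqrt{301 + \left(59 + \left(82 + 42\right)\right) \left(92 + \frac{1}{65}\right)} = \sqrt{301 + \left(59 + 124\right) \left(92 + \frac{1}{65}\right)} = \sqrt{301 + 183 \cdot \frac{5981}{65}} = \sqrt{301 + \frac{1094523}{65}} = \sqrt{\frac{1114088}{65}} = \frac{2 \sqrt{18103930}}{65}$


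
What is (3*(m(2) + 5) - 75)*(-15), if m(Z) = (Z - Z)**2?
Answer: 900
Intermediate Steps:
m(Z) = 0 (m(Z) = 0**2 = 0)
(3*(m(2) + 5) - 75)*(-15) = (3*(0 + 5) - 75)*(-15) = (3*5 - 75)*(-15) = (15 - 75)*(-15) = -60*(-15) = 900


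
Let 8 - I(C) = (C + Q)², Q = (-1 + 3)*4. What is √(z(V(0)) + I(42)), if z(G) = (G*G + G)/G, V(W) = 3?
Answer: 2*I*√622 ≈ 49.88*I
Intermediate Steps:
Q = 8 (Q = 2*4 = 8)
z(G) = (G + G²)/G (z(G) = (G² + G)/G = (G + G²)/G)
I(C) = 8 - (8 + C)² (I(C) = 8 - (C + 8)² = 8 - (8 + C)²)
√(z(V(0)) + I(42)) = √((1 + 3) + (8 - (8 + 42)²)) = √(4 + (8 - 1*50²)) = √(4 + (8 - 1*2500)) = √(4 + (8 - 2500)) = √(4 - 2492) = √(-2488) = 2*I*√622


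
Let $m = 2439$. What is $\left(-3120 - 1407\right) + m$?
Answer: $-2088$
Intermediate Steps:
$\left(-3120 - 1407\right) + m = \left(-3120 - 1407\right) + 2439 = -4527 + 2439 = -2088$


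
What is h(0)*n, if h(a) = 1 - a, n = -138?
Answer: -138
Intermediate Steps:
h(0)*n = (1 - 1*0)*(-138) = (1 + 0)*(-138) = 1*(-138) = -138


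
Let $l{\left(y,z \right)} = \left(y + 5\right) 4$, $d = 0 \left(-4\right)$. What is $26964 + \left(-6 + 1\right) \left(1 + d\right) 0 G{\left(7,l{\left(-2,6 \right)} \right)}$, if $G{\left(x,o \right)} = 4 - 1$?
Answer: $26964$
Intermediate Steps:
$d = 0$
$l{\left(y,z \right)} = 20 + 4 y$ ($l{\left(y,z \right)} = \left(5 + y\right) 4 = 20 + 4 y$)
$G{\left(x,o \right)} = 3$ ($G{\left(x,o \right)} = 4 - 1 = 3$)
$26964 + \left(-6 + 1\right) \left(1 + d\right) 0 G{\left(7,l{\left(-2,6 \right)} \right)} = 26964 + \left(-6 + 1\right) \left(1 + 0\right) 0 \cdot 3 = 26964 + \left(-5\right) 1 \cdot 0 \cdot 3 = 26964 + \left(-5\right) 0 \cdot 3 = 26964 + 0 \cdot 3 = 26964 + 0 = 26964$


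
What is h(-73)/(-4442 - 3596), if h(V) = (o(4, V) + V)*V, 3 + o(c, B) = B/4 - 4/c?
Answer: -27813/32152 ≈ -0.86505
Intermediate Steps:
o(c, B) = -3 - 4/c + B/4 (o(c, B) = -3 + (B/4 - 4/c) = -3 + (-4/c + B/4) = -3 - 4/c + B/4)
h(V) = V*(-4 + 5*V/4) (h(V) = ((-3 - 4/4 + V/4) + V)*V = ((-3 - 4*1/4 + V/4) + V)*V = ((-3 - 1 + V/4) + V)*V = ((-4 + V/4) + V)*V = (-4 + 5*V/4)*V = V*(-4 + 5*V/4))
h(-73)/(-4442 - 3596) = ((1/4)*(-73)*(-16 + 5*(-73)))/(-4442 - 3596) = ((1/4)*(-73)*(-16 - 365))/(-8038) = ((1/4)*(-73)*(-381))*(-1/8038) = (27813/4)*(-1/8038) = -27813/32152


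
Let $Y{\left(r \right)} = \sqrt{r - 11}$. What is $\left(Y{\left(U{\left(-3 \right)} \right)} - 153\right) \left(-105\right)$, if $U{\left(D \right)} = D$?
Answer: $16065 - 105 i \sqrt{14} \approx 16065.0 - 392.87 i$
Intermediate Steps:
$Y{\left(r \right)} = \sqrt{-11 + r}$
$\left(Y{\left(U{\left(-3 \right)} \right)} - 153\right) \left(-105\right) = \left(\sqrt{-11 - 3} - 153\right) \left(-105\right) = \left(\sqrt{-14} - 153\right) \left(-105\right) = \left(i \sqrt{14} - 153\right) \left(-105\right) = \left(-153 + i \sqrt{14}\right) \left(-105\right) = 16065 - 105 i \sqrt{14}$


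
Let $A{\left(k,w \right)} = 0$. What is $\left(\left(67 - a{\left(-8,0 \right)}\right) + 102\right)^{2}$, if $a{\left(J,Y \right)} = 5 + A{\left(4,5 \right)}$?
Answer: $26896$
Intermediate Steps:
$a{\left(J,Y \right)} = 5$ ($a{\left(J,Y \right)} = 5 + 0 = 5$)
$\left(\left(67 - a{\left(-8,0 \right)}\right) + 102\right)^{2} = \left(\left(67 - 5\right) + 102\right)^{2} = \left(62 + 102\right)^{2} = 164^{2} = 26896$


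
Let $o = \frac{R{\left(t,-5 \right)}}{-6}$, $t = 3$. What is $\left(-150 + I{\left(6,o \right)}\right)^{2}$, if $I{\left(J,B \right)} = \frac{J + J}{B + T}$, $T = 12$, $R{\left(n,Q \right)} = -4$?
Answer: $\frac{8020224}{361} \approx 22217.0$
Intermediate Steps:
$o = \frac{2}{3}$ ($o = - \frac{4}{-6} = \left(-4\right) \left(- \frac{1}{6}\right) = \frac{2}{3} \approx 0.66667$)
$I{\left(J,B \right)} = \frac{2 J}{12 + B}$ ($I{\left(J,B \right)} = \frac{J + J}{B + 12} = \frac{2 J}{12 + B}$)
$\left(-150 + I{\left(6,o \right)}\right)^{2} = \left(-150 + 2 \cdot 6 \frac{1}{12 + \frac{2}{3}}\right)^{2} = \left(-150 + 2 \cdot 6 \frac{1}{\frac{38}{3}}\right)^{2} = \left(-150 + 2 \cdot 6 \cdot \frac{3}{38}\right)^{2} = \left(-150 + \frac{18}{19}\right)^{2} = \left(- \frac{2832}{19}\right)^{2} = \frac{8020224}{361}$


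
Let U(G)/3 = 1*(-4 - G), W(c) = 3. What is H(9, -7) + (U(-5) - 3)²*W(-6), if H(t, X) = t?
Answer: 9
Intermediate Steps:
U(G) = -12 - 3*G (U(G) = 3*(1*(-4 - G)) = 3*(-4 - G) = -12 - 3*G)
H(9, -7) + (U(-5) - 3)²*W(-6) = 9 + ((-12 - 3*(-5)) - 3)²*3 = 9 + ((-12 + 15) - 3)²*3 = 9 + (3 - 3)²*3 = 9 + 0²*3 = 9 + 0*3 = 9 + 0 = 9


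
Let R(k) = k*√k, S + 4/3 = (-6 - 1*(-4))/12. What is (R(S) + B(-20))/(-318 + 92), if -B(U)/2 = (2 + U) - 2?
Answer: -20/113 + 3*I*√6/904 ≈ -0.17699 + 0.0081288*I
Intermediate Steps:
S = -3/2 (S = -4/3 + (-6 - 1*(-4))/12 = -4/3 + (-6 + 4)*(1/12) = -4/3 - 2*1/12 = -4/3 - ⅙ = -3/2 ≈ -1.5000)
R(k) = k^(3/2)
B(U) = -2*U (B(U) = -2*((2 + U) - 2) = -2*U)
(R(S) + B(-20))/(-318 + 92) = ((-3/2)^(3/2) - 2*(-20))/(-318 + 92) = (-3*I*√6/4 + 40)/(-226) = (40 - 3*I*√6/4)*(-1/226) = -20/113 + 3*I*√6/904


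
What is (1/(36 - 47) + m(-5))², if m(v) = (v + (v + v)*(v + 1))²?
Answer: 181548676/121 ≈ 1.5004e+6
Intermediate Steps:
m(v) = (v + 2*v*(1 + v))² (m(v) = (v + (2*v)*(1 + v))² = (v + 2*v*(1 + v))²)
(1/(36 - 47) + m(-5))² = (1/(36 - 47) + (-5)²*(3 + 2*(-5))²)² = (1/(-11) + 25*(3 - 10)²)² = (-1/11 + 25*(-7)²)² = (-1/11 + 25*49)² = (-1/11 + 1225)² = (13474/11)² = 181548676/121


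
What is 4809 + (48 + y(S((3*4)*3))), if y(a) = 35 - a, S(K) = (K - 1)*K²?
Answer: -40468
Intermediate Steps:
S(K) = K²*(-1 + K) (S(K) = (-1 + K)*K² = K²*(-1 + K))
4809 + (48 + y(S((3*4)*3))) = 4809 + (48 + (35 - ((3*4)*3)²*(-1 + (3*4)*3))) = 4809 + (48 + (35 - (12*3)²*(-1 + 12*3))) = 4809 + (48 + (35 - 36²*(-1 + 36))) = 4809 + (48 + (35 - 1296*35)) = 4809 + (48 + (35 - 1*45360)) = 4809 + (48 + (35 - 45360)) = 4809 + (48 - 45325) = 4809 - 45277 = -40468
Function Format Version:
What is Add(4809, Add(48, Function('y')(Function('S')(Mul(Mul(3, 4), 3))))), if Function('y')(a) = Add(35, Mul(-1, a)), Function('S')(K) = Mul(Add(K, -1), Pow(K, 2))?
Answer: -40468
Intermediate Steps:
Function('S')(K) = Mul(Pow(K, 2), Add(-1, K)) (Function('S')(K) = Mul(Add(-1, K), Pow(K, 2)) = Mul(Pow(K, 2), Add(-1, K)))
Add(4809, Add(48, Function('y')(Function('S')(Mul(Mul(3, 4), 3))))) = Add(4809, Add(48, Add(35, Mul(-1, Mul(Pow(Mul(Mul(3, 4), 3), 2), Add(-1, Mul(Mul(3, 4), 3))))))) = Add(4809, Add(48, Add(35, Mul(-1, Mul(Pow(Mul(12, 3), 2), Add(-1, Mul(12, 3))))))) = Add(4809, Add(48, Add(35, Mul(-1, Mul(Pow(36, 2), Add(-1, 36)))))) = Add(4809, Add(48, Add(35, Mul(-1, Mul(1296, 35))))) = Add(4809, Add(48, Add(35, Mul(-1, 45360)))) = Add(4809, Add(48, Add(35, -45360))) = Add(4809, Add(48, -45325)) = Add(4809, -45277) = -40468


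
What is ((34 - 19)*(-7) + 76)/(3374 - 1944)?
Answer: -29/1430 ≈ -0.020280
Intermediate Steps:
((34 - 19)*(-7) + 76)/(3374 - 1944) = (15*(-7) + 76)/1430 = (-105 + 76)*(1/1430) = -29*1/1430 = -29/1430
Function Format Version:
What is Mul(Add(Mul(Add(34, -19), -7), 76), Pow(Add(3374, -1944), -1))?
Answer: Rational(-29, 1430) ≈ -0.020280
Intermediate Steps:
Mul(Add(Mul(Add(34, -19), -7), 76), Pow(Add(3374, -1944), -1)) = Mul(Add(Mul(15, -7), 76), Pow(1430, -1)) = Mul(Add(-105, 76), Rational(1, 1430)) = Mul(-29, Rational(1, 1430)) = Rational(-29, 1430)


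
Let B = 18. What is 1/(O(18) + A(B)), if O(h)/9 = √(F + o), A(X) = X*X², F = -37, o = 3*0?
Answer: 72/419941 - I*√37/3779469 ≈ 0.00017145 - 1.6094e-6*I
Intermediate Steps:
o = 0
A(X) = X³
O(h) = 9*I*√37 (O(h) = 9*√(-37 + 0) = 9*√(-37) = 9*(I*√37) = 9*I*√37)
1/(O(18) + A(B)) = 1/(9*I*√37 + 18³) = 1/(9*I*√37 + 5832) = 1/(5832 + 9*I*√37)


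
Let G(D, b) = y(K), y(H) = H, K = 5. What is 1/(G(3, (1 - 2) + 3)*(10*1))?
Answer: 1/50 ≈ 0.020000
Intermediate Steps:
G(D, b) = 5
1/(G(3, (1 - 2) + 3)*(10*1)) = 1/(5*(10*1)) = 1/(5*10) = 1/50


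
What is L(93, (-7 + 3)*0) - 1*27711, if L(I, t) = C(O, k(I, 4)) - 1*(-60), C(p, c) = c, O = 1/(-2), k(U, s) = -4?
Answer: -27655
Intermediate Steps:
O = -½ ≈ -0.50000
L(I, t) = 56 (L(I, t) = -4 - 1*(-60) = -4 + 60 = 56)
L(93, (-7 + 3)*0) - 1*27711 = 56 - 1*27711 = 56 - 27711 = -27655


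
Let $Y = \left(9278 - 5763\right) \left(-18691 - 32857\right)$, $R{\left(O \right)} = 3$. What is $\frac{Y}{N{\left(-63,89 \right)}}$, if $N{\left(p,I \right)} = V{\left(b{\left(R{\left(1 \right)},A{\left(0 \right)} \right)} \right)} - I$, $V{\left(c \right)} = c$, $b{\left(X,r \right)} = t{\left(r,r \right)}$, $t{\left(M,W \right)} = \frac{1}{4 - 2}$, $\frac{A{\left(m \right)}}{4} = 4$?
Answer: $\frac{362382440}{177} \approx 2.0474 \cdot 10^{6}$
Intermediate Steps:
$A{\left(m \right)} = 16$ ($A{\left(m \right)} = 4 \cdot 4 = 16$)
$t{\left(M,W \right)} = \frac{1}{2}$
$b{\left(X,r \right)} = \frac{1}{2}$
$Y = -181191220$ ($Y = 3515 \left(-51548\right) = -181191220$)
$N{\left(p,I \right)} = \frac{1}{2} - I$
$\frac{Y}{N{\left(-63,89 \right)}} = - \frac{181191220}{\frac{1}{2} - 89} = - \frac{181191220}{- \frac{177}{2}} = \left(-181191220\right) \left(- \frac{2}{177}\right) = \frac{362382440}{177}$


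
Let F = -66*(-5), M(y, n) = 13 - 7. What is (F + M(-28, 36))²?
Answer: 112896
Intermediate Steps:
M(y, n) = 6
F = 330
(F + M(-28, 36))² = (330 + 6)² = 336² = 112896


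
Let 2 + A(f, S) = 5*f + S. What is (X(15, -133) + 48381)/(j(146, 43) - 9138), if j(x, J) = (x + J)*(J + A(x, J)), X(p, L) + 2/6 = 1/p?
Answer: 725711/2170620 ≈ 0.33433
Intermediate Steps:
X(p, L) = -⅓ + 1/p
A(f, S) = -2 + S + 5*f (A(f, S) = -2 + (5*f + S) = -2 + (S + 5*f) = -2 + S + 5*f)
j(x, J) = (J + x)*(-2 + 2*J + 5*x) (j(x, J) = (x + J)*(J + (-2 + J + 5*x)) = (J + x)*(-2 + 2*J + 5*x))
(X(15, -133) + 48381)/(j(146, 43) - 9138) = ((⅓)*(3 - 1*15)/15 + 48381)/((-2*43 - 2*146 + 2*43² + 5*146² + 7*43*146) - 9138) = ((⅓)*(1/15)*(3 - 15) + 48381)/((-86 - 292 + 2*1849 + 5*21316 + 43946) - 9138) = ((⅓)*(1/15)*(-12) + 48381)/((-86 - 292 + 3698 + 106580 + 43946) - 9138) = (-4/15 + 48381)/(153846 - 9138) = (725711/15)/144708 = (725711/15)*(1/144708) = 725711/2170620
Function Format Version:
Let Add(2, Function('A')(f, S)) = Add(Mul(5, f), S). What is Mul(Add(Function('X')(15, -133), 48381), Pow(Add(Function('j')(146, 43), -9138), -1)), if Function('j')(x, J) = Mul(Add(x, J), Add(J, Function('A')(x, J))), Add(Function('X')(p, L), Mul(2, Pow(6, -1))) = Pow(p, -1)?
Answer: Rational(725711, 2170620) ≈ 0.33433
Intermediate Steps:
Function('X')(p, L) = Add(Rational(-1, 3), Pow(p, -1))
Function('A')(f, S) = Add(-2, S, Mul(5, f)) (Function('A')(f, S) = Add(-2, Add(Mul(5, f), S)) = Add(-2, Add(S, Mul(5, f))) = Add(-2, S, Mul(5, f)))
Function('j')(x, J) = Mul(Add(J, x), Add(-2, Mul(2, J), Mul(5, x))) (Function('j')(x, J) = Mul(Add(x, J), Add(J, Add(-2, J, Mul(5, x)))) = Mul(Add(J, x), Add(-2, Mul(2, J), Mul(5, x))))
Mul(Add(Function('X')(15, -133), 48381), Pow(Add(Function('j')(146, 43), -9138), -1)) = Mul(Add(Mul(Rational(1, 3), Pow(15, -1), Add(3, Mul(-1, 15))), 48381), Pow(Add(Add(Mul(-2, 43), Mul(-2, 146), Mul(2, Pow(43, 2)), Mul(5, Pow(146, 2)), Mul(7, 43, 146)), -9138), -1)) = Mul(Add(Mul(Rational(1, 3), Rational(1, 15), Add(3, -15)), 48381), Pow(Add(Add(-86, -292, Mul(2, 1849), Mul(5, 21316), 43946), -9138), -1)) = Mul(Add(Mul(Rational(1, 3), Rational(1, 15), -12), 48381), Pow(Add(Add(-86, -292, 3698, 106580, 43946), -9138), -1)) = Mul(Add(Rational(-4, 15), 48381), Pow(Add(153846, -9138), -1)) = Mul(Rational(725711, 15), Pow(144708, -1)) = Mul(Rational(725711, 15), Rational(1, 144708)) = Rational(725711, 2170620)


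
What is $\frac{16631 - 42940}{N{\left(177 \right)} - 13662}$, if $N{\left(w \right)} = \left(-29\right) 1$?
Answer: $\frac{26309}{13691} \approx 1.9216$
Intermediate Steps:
$N{\left(w \right)} = -29$
$\frac{16631 - 42940}{N{\left(177 \right)} - 13662} = \frac{16631 - 42940}{-29 - 13662} = - \frac{26309}{-13691} = \left(-26309\right) \left(- \frac{1}{13691}\right) = \frac{26309}{13691}$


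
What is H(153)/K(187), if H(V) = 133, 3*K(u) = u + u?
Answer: 399/374 ≈ 1.0668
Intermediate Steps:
K(u) = 2*u/3 (K(u) = (u + u)/3 = (2*u)/3 = 2*u/3)
H(153)/K(187) = 133/(((⅔)*187)) = 133/(374/3) = 133*(3/374) = 399/374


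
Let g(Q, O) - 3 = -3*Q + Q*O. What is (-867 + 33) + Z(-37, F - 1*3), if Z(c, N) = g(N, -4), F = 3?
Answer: -831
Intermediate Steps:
g(Q, O) = 3 - 3*Q + O*Q (g(Q, O) = 3 + (-3*Q + Q*O) = 3 + (-3*Q + O*Q) = 3 - 3*Q + O*Q)
Z(c, N) = 3 - 7*N (Z(c, N) = 3 - 3*N - 4*N = 3 - 7*N)
(-867 + 33) + Z(-37, F - 1*3) = (-867 + 33) + (3 - 7*(3 - 1*3)) = -834 + (3 - 7*(3 - 3)) = -834 + (3 - 7*0) = -834 + (3 + 0) = -834 + 3 = -831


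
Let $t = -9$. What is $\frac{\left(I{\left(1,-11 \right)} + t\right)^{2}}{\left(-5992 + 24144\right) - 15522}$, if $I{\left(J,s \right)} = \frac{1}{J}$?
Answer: $\frac{32}{1315} \approx 0.024335$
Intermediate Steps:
$\frac{\left(I{\left(1,-11 \right)} + t\right)^{2}}{\left(-5992 + 24144\right) - 15522} = \frac{\left(1^{-1} - 9\right)^{2}}{\left(-5992 + 24144\right) - 15522} = \frac{\left(1 - 9\right)^{2}}{18152 - 15522} = \frac{\left(-8\right)^{2}}{2630} = 64 \cdot \frac{1}{2630} = \frac{32}{1315}$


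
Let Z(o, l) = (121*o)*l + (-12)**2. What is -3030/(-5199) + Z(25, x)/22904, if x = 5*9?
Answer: 37041031/5670376 ≈ 6.5324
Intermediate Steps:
x = 45
Z(o, l) = 144 + 121*l*o (Z(o, l) = 121*l*o + 144 = 144 + 121*l*o)
-3030/(-5199) + Z(25, x)/22904 = -3030/(-5199) + (144 + 121*45*25)/22904 = -3030*(-1/5199) + (144 + 136125)*(1/22904) = 1010/1733 + 136269*(1/22904) = 1010/1733 + 19467/3272 = 37041031/5670376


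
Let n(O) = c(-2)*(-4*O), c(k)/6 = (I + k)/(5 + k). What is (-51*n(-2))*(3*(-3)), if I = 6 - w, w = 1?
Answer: 22032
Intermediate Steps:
I = 5 (I = 6 - 1*1 = 6 - 1 = 5)
c(k) = 6 (c(k) = 6*((5 + k)/(5 + k)) = 6*1 = 6)
n(O) = -24*O (n(O) = 6*(-4*O) = -24*O)
(-51*n(-2))*(3*(-3)) = (-(-1224)*(-2))*(3*(-3)) = -51*48*(-9) = -2448*(-9) = 22032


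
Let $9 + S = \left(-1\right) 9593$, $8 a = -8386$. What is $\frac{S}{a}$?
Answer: $\frac{38408}{4193} \approx 9.16$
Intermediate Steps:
$a = - \frac{4193}{4}$ ($a = \frac{1}{8} \left(-8386\right) = - \frac{4193}{4} \approx -1048.3$)
$S = -9602$ ($S = -9 - 9593 = -9602$)
$\frac{S}{a} = - \frac{9602}{- \frac{4193}{4}} = \left(-9602\right) \left(- \frac{4}{4193}\right) = \frac{38408}{4193}$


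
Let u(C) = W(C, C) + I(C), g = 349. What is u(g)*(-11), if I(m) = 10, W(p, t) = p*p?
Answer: -1339921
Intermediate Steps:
W(p, t) = p²
u(C) = 10 + C² (u(C) = C² + 10 = 10 + C²)
u(g)*(-11) = (10 + 349²)*(-11) = (10 + 121801)*(-11) = 121811*(-11) = -1339921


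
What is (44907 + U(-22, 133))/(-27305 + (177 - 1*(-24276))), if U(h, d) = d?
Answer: -11260/713 ≈ -15.792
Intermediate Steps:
(44907 + U(-22, 133))/(-27305 + (177 - 1*(-24276))) = (44907 + 133)/(-27305 + (177 - 1*(-24276))) = 45040/(-27305 + (177 + 24276)) = 45040/(-27305 + 24453) = 45040/(-2852) = 45040*(-1/2852) = -11260/713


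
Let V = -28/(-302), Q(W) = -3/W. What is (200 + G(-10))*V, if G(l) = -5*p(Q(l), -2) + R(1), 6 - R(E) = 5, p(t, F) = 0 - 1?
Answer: 2884/151 ≈ 19.099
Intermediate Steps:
p(t, F) = -1
R(E) = 1 (R(E) = 6 - 1*5 = 6 - 5 = 1)
V = 14/151 (V = -28*(-1/302) = 14/151 ≈ 0.092715)
G(l) = 6 (G(l) = -5*(-1) + 1 = 5 + 1 = 6)
(200 + G(-10))*V = (200 + 6)*(14/151) = 206*(14/151) = 2884/151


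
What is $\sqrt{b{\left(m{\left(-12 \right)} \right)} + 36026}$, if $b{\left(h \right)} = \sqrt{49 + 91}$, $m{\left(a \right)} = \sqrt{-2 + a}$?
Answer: $\sqrt{36026 + 2 \sqrt{35}} \approx 189.84$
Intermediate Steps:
$b{\left(h \right)} = 2 \sqrt{35}$ ($b{\left(h \right)} = \sqrt{140} = 2 \sqrt{35}$)
$\sqrt{b{\left(m{\left(-12 \right)} \right)} + 36026} = \sqrt{2 \sqrt{35} + 36026} = \sqrt{36026 + 2 \sqrt{35}}$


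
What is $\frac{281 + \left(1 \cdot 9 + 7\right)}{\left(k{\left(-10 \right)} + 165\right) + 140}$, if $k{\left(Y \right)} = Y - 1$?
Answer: $\frac{99}{98} \approx 1.0102$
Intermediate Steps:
$k{\left(Y \right)} = -1 + Y$ ($k{\left(Y \right)} = Y - 1 = -1 + Y$)
$\frac{281 + \left(1 \cdot 9 + 7\right)}{\left(k{\left(-10 \right)} + 165\right) + 140} = \frac{281 + \left(1 \cdot 9 + 7\right)}{\left(\left(-1 - 10\right) + 165\right) + 140} = \frac{281 + \left(9 + 7\right)}{\left(-11 + 165\right) + 140} = \frac{281 + 16}{154 + 140} = \frac{297}{294} = 297 \cdot \frac{1}{294} = \frac{99}{98}$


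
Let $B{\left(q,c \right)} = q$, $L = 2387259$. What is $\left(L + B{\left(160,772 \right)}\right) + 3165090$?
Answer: $5552509$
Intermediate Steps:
$\left(L + B{\left(160,772 \right)}\right) + 3165090 = \left(2387259 + 160\right) + 3165090 = 2387419 + 3165090 = 5552509$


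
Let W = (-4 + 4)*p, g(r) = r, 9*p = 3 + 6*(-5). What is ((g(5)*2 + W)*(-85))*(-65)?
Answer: 55250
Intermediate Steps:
p = -3 (p = (3 + 6*(-5))/9 = (3 - 30)/9 = (⅑)*(-27) = -3)
W = 0 (W = (-4 + 4)*(-3) = 0*(-3) = 0)
((g(5)*2 + W)*(-85))*(-65) = ((5*2 + 0)*(-85))*(-65) = ((10 + 0)*(-85))*(-65) = (10*(-85))*(-65) = -850*(-65) = 55250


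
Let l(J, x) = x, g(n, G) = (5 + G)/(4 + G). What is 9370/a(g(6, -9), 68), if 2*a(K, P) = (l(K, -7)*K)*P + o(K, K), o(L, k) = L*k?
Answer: -117125/2376 ≈ -49.295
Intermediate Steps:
g(n, G) = (5 + G)/(4 + G)
a(K, P) = K**2/2 - 7*K*P/2 (a(K, P) = ((-7*K)*P + K*K)/2 = (-7*K*P + K**2)/2 = (K**2 - 7*K*P)/2 = K**2/2 - 7*K*P/2)
9370/a(g(6, -9), 68) = 9370/((((5 - 9)/(4 - 9))*((5 - 9)/(4 - 9) - 7*68)/2)) = 9370/(((-4/(-5))*(-4/(-5) - 476)/2)) = 9370/(((-1/5*(-4))*(-1/5*(-4) - 476)/2)) = 9370/(((1/2)*(4/5)*(4/5 - 476))) = 9370/(((1/2)*(4/5)*(-2376/5))) = 9370/(-4752/25) = 9370*(-25/4752) = -117125/2376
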